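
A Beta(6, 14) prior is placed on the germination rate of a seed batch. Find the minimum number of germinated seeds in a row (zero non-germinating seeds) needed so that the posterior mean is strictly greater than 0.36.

After k germinated seeds and 0 non-germinating seeds the posterior is Beta(6+k, 14), with mean (6+k)/(6+14+k).
Set (6+k)/(20+k) > 0.36 and solve: k > (0.36·20 − 6)/(1 − 0.36) = 1.875.
The smallest integer exceeding 1.875 is 2, and checking k=2: (8)/(22) = 0.3636 > 0.36.

k = 2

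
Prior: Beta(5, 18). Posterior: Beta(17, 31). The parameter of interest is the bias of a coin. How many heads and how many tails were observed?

12 heads and 13 tails

A Beta(a, b) prior with s successes and f failures in binomial data gives a Beta(a+s, b+f) posterior.
Match parameters: s=17−5=12, f=31−18=13.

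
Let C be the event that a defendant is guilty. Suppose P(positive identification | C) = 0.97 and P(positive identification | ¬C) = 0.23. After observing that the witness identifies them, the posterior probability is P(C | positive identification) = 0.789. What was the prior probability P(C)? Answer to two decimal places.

P(C) = 0.47

In odds form, posterior odds = prior odds × likelihood ratio, so prior odds = posterior odds ÷ LR.
Posterior odds = 0.789/(1−0.789) = 3.7393. LR = 0.97/0.23 = 4.2174.
Prior odds = 3.7393/4.2174 = 0.8866, so P(C) = 0.8866/(1+0.8866) ≈ 0.47.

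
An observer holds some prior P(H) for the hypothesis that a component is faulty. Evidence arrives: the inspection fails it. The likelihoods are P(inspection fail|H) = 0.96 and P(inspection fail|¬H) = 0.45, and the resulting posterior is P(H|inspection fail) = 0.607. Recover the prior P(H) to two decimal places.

P(H) = 0.42

In odds form, posterior odds = prior odds × likelihood ratio, so prior odds = posterior odds ÷ LR.
Posterior odds = 0.607/(1−0.607) = 1.5445. LR = 0.96/0.45 = 2.1333.
Prior odds = 1.5445/2.1333 = 0.7240, so P(H) = 0.7240/(1+0.7240) ≈ 0.42.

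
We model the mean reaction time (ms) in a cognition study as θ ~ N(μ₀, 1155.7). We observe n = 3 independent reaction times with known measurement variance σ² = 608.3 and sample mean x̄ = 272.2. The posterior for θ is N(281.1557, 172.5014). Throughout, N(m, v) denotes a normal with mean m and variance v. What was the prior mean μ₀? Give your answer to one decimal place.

μ₀ = 332.2

The posterior mean is a precision-weighted average: μ_n = (τ₀μ₀ + τ_data·x̄)/(τ₀+τ_data), with τ₀=1/σ₀² and τ_data=n/σ².
Here τ₀ = 1/1155.7 = 0.000865 and τ_data = 3/608.3 = 0.004932, so τ_n = 0.005797.
Rearranging for μ₀: μ₀ = (μ_n·τ_n − τ_data·x̄)/τ₀ = (281.1557·0.005797 − 0.004932·272.2) / 0.000865 = 0.287369/0.000865 ≈ 332.2.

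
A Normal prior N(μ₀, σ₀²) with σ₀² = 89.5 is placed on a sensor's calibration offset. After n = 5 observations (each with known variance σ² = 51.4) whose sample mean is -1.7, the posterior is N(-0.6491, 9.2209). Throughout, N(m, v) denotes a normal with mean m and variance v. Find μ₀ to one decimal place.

μ₀ = 8.5

With known observation variance, the Normal–Normal posterior has precision τ_n = τ₀ + n/σ² and mean μ_n = (τ₀μ₀ + (n/σ²)x̄)/τ_n.
Here τ₀ = 1/89.5 = 0.011173 and τ_data = 5/51.4 = 0.097276, so τ_n = 0.108449.
Rearranging for μ₀: μ₀ = (μ_n·τ_n − τ_data·x̄)/τ₀ = (-0.6491·0.108449 − 0.097276·-1.7) / 0.011173 = 0.094975/0.011173 ≈ 8.5.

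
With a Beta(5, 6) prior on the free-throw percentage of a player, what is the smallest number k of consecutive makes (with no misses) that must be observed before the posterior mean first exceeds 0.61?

After k makes and 0 misses the posterior is Beta(5+k, 6), with mean (5+k)/(5+6+k).
Set (5+k)/(11+k) > 0.61 and solve: k > (0.61·11 − 5)/(1 − 0.61) = 4.385.
The smallest integer exceeding 4.385 is 5.

k = 5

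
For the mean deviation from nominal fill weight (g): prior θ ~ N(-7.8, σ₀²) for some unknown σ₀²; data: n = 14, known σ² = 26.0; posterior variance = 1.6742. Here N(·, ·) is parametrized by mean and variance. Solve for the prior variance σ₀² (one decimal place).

For the Normal–Normal model with known σ², precisions add: τ_n = τ₀ + n/σ².
So 1/σ₀² = 1/1.6742 − 14/26.0 = 0.597300 − 0.538462 = 0.058838.
Hence σ₀² = 1/0.058838 ≈ 17.0.

σ₀² = 17.0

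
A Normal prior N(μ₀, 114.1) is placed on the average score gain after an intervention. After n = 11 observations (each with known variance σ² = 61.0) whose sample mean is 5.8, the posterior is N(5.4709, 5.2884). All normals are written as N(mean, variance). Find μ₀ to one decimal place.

The posterior mean is a precision-weighted average: μ_n = (τ₀μ₀ + τ_data·x̄)/(τ₀+τ_data), with τ₀=1/σ₀² and τ_data=n/σ².
Here τ₀ = 1/114.1 = 0.008764 and τ_data = 11/61.0 = 0.180328, so τ_n = 0.189092.
Rearranging for μ₀: μ₀ = (μ_n·τ_n − τ_data·x̄)/τ₀ = (5.4709·0.189092 − 0.180328·5.8) / 0.008764 = -0.011399/0.008764 ≈ -1.3.

μ₀ = -1.3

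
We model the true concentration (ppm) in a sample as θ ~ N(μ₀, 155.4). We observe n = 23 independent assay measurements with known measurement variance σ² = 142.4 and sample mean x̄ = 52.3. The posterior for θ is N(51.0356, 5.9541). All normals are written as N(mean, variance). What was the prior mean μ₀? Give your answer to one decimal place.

μ₀ = 19.3

The posterior mean is a precision-weighted average: μ_n = (τ₀μ₀ + τ_data·x̄)/(τ₀+τ_data), with τ₀=1/σ₀² and τ_data=n/σ².
Here τ₀ = 1/155.4 = 0.006435 and τ_data = 23/142.4 = 0.161517, so τ_n = 0.167952.
Rearranging for μ₀: μ₀ = (μ_n·τ_n − τ_data·x̄)/τ₀ = (51.0356·0.167952 − 0.161517·52.3) / 0.006435 = 0.124192/0.006435 ≈ 19.3.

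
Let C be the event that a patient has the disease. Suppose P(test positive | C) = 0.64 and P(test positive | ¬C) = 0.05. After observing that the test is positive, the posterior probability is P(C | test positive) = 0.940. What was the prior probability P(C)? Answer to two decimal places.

P(C) = 0.55

In odds form, posterior odds = prior odds × likelihood ratio, so prior odds = posterior odds ÷ LR.
Posterior odds = 0.940/(1−0.940) = 15.6667. LR = 0.64/0.05 = 12.8000.
Prior odds = 15.6667/12.8000 = 1.2240, so P(C) = 1.2240/(1+1.2240) ≈ 0.55.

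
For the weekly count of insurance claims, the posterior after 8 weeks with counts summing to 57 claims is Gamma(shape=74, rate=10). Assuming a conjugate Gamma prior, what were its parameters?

Gamma(shape=17, rate=2)

Gamma–Poisson conjugacy: posterior shape = α + Σxᵢ, posterior rate = β + n.
So α = 74 − 57 = 17 and β = 10 − 8 = 2.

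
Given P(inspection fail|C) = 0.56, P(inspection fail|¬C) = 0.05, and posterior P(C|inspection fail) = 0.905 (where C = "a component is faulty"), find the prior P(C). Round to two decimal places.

P(C) = 0.46

Bayes' rule in odds form gives O(C|E) = O(C)·[P(E|C)/P(E|¬C)], hence O(C) = O(C|E)/LR.
Posterior odds = 0.905/(1−0.905) = 9.5263. LR = 0.56/0.05 = 11.2000.
Prior odds = 9.5263/11.2000 = 0.8506, so P(C) = 0.8506/(1+0.8506) ≈ 0.46.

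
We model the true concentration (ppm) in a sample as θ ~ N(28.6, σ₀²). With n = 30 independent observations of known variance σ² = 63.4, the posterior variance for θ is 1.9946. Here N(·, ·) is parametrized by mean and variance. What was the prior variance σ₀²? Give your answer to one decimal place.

σ₀² = 35.5

Posterior precision equals prior precision plus data precision: 1/σ_n² = 1/σ₀² + n/σ².
So 1/σ₀² = 1/1.9946 − 30/63.4 = 0.501354 − 0.473186 = 0.028168.
Hence σ₀² = 1/0.028168 ≈ 35.5.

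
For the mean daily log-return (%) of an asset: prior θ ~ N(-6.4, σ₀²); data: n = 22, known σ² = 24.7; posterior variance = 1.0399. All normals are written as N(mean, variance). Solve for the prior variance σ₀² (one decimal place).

σ₀² = 14.1

Posterior precision equals prior precision plus data precision: 1/σ_n² = 1/σ₀² + n/σ².
So 1/σ₀² = 1/1.0399 − 22/24.7 = 0.961631 − 0.890688 = 0.070943.
Hence σ₀² = 1/0.070943 ≈ 14.1.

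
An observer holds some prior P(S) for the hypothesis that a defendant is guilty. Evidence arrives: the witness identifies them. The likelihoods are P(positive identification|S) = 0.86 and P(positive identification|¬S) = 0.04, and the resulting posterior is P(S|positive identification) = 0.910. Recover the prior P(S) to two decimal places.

Bayes' rule in odds form gives O(S|E) = O(S)·[P(E|S)/P(E|¬S)], hence O(S) = O(S|E)/LR.
Posterior odds = 0.910/(1−0.910) = 10.1111. LR = 0.86/0.04 = 21.5000.
Prior odds = 10.1111/21.5000 = 0.4703, so P(S) = 0.4703/(1+0.4703) ≈ 0.32.

P(S) = 0.32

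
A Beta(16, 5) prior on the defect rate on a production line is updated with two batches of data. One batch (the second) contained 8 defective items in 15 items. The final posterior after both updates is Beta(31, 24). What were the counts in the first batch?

7 defective items and 12 good items

Because Beta–binomial updating is additive in the counts, the combined data contributed (α_post−α_prior, β_post−β_prior) successes and failures.
Total across both batches: 31−16=15 defective items, 24−5=19 good items.
Subtract the second batch: 15−8=7 defective items and 19−7=12 good items.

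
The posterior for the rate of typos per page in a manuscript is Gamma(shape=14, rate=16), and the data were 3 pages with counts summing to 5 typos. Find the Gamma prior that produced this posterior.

A Gamma(α, β) prior (rate parametrization) on a Poisson rate with n observations summing to S gives posterior Gamma(α+S, β+n).
So α = 14 − 5 = 9 and β = 16 − 3 = 13.

Gamma(shape=9, rate=13)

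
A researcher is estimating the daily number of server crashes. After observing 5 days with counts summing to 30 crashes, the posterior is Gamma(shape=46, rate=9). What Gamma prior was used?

Gamma–Poisson conjugacy: posterior shape = α + Σxᵢ, posterior rate = β + n.
So α = 46 − 30 = 16 and β = 9 − 5 = 4.

Gamma(shape=16, rate=4)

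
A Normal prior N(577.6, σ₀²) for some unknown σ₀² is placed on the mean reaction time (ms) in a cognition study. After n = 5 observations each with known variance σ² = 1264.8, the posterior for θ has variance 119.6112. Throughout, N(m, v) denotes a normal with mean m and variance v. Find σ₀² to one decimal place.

σ₀² = 226.9

Posterior precision equals prior precision plus data precision: 1/σ_n² = 1/σ₀² + n/σ².
So 1/σ₀² = 1/119.6112 − 5/1264.8 = 0.008360 − 0.003953 = 0.004407.
Hence σ₀² = 1/0.004407 ≈ 226.9.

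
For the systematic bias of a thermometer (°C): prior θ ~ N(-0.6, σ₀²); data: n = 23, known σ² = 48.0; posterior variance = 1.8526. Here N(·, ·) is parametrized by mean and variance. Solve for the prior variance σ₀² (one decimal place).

Posterior precision equals prior precision plus data precision: 1/σ_n² = 1/σ₀² + n/σ².
So 1/σ₀² = 1/1.8526 − 23/48.0 = 0.539782 − 0.479167 = 0.060615.
Hence σ₀² = 1/0.060615 ≈ 16.5.

σ₀² = 16.5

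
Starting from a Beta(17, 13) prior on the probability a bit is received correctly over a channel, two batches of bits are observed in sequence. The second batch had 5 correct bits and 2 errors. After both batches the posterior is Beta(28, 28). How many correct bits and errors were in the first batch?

Sequential conjugate updates are equivalent to a single update on the pooled data, so total successes = posterior α − prior α and total failures = posterior β − prior β.
Total across both batches: 28−17=11 correct bits, 28−13=15 errors.
Subtract the second batch: 11−5=6 correct bits and 15−2=13 errors.

6 correct bits and 13 errors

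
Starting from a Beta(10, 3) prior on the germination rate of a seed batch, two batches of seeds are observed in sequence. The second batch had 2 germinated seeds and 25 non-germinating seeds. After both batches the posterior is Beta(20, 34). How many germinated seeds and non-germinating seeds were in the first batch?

Because Beta–binomial updating is additive in the counts, the combined data contributed (α_post−α_prior, β_post−β_prior) successes and failures.
Total across both batches: 20−10=10 germinated seeds, 34−3=31 non-germinating seeds.
Subtract the second batch: 10−2=8 germinated seeds and 31−25=6 non-germinating seeds.

8 germinated seeds and 6 non-germinating seeds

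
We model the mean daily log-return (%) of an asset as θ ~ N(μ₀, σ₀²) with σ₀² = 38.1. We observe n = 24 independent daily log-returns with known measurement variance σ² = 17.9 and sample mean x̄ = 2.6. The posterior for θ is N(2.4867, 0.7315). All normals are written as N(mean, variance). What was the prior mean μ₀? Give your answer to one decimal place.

μ₀ = -3.3

With known observation variance, the Normal–Normal posterior has precision τ_n = τ₀ + n/σ² and mean μ_n = (τ₀μ₀ + (n/σ²)x̄)/τ_n.
Here τ₀ = 1/38.1 = 0.026247 and τ_data = 24/17.9 = 1.340782, so τ_n = 1.367029.
Rearranging for μ₀: μ₀ = (μ_n·τ_n − τ_data·x̄)/τ₀ = (2.4867·1.367029 − 1.340782·2.6) / 0.026247 = -0.086642/0.026247 ≈ -3.3.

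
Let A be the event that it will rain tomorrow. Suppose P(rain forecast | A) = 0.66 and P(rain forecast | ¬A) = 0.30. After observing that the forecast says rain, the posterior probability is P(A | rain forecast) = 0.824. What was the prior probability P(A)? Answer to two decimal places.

P(A) = 0.68

In odds form, posterior odds = prior odds × likelihood ratio, so prior odds = posterior odds ÷ LR.
Posterior odds = 0.824/(1−0.824) = 4.6818. LR = 0.66/0.30 = 2.2000.
Prior odds = 4.6818/2.2000 = 2.1281, so P(A) = 2.1281/(1+2.1281) ≈ 0.68.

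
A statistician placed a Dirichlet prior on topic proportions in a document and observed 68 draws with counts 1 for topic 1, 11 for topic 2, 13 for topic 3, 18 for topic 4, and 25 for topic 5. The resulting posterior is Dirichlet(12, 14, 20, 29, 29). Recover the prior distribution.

Dirichlet(11, 3, 7, 11, 4)

For a Dirichlet(α) prior with multinomial counts c, the posterior is Dirichlet(α + c) componentwise.
Subtract each count from the matching posterior parameter: 12−1=11, 14−11=3, 20−13=7, 29−18=11, 29−25=4.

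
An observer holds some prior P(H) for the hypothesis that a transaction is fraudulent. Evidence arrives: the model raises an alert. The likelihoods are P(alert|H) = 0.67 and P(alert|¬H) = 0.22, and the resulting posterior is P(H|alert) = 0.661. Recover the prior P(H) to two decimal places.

P(H) = 0.39

In odds form, posterior odds = prior odds × likelihood ratio, so prior odds = posterior odds ÷ LR.
Posterior odds = 0.661/(1−0.661) = 1.9499. LR = 0.67/0.22 = 3.0455.
Prior odds = 1.9499/3.0455 = 0.6403, so P(H) = 0.6403/(1+0.6403) ≈ 0.39.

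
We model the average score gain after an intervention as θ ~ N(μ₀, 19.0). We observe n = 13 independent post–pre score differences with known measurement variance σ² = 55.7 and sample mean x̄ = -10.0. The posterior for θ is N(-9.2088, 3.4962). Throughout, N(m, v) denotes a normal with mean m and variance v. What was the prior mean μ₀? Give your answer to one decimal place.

μ₀ = -5.7

The posterior mean is a precision-weighted average: μ_n = (τ₀μ₀ + τ_data·x̄)/(τ₀+τ_data), with τ₀=1/σ₀² and τ_data=n/σ².
Here τ₀ = 1/19.0 = 0.052632 and τ_data = 13/55.7 = 0.233393, so τ_n = 0.286025.
Rearranging for μ₀: μ₀ = (μ_n·τ_n − τ_data·x̄)/τ₀ = (-9.2088·0.286025 − 0.233393·-10.0) / 0.052632 = -0.300017/0.052632 ≈ -5.7.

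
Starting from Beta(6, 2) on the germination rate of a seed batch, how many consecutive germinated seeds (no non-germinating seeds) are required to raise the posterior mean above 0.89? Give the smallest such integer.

After k germinated seeds and 0 non-germinating seeds the posterior is Beta(6+k, 2), with mean (6+k)/(6+2+k).
Set (6+k)/(8+k) > 0.89 and solve: k > (0.89·8 − 6)/(1 − 0.89) = 10.182.
The smallest integer exceeding 10.182 is 11, and checking k=11: (17)/(19) = 0.8947 > 0.89.

k = 11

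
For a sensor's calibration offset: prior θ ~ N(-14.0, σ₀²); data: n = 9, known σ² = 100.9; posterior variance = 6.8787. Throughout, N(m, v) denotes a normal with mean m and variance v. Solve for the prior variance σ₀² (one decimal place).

σ₀² = 17.8

For the Normal–Normal model with known σ², precisions add: τ_n = τ₀ + n/σ².
So 1/σ₀² = 1/6.8787 − 9/100.9 = 0.145376 − 0.089197 = 0.056179.
Hence σ₀² = 1/0.056179 ≈ 17.8.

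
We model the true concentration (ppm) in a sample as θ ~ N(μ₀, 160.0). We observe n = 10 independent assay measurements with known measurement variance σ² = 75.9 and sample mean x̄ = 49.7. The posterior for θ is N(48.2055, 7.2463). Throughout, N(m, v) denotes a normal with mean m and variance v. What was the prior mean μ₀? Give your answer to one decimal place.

With known observation variance, the Normal–Normal posterior has precision τ_n = τ₀ + n/σ² and mean μ_n = (τ₀μ₀ + (n/σ²)x̄)/τ_n.
Here τ₀ = 1/160.0 = 0.006250 and τ_data = 10/75.9 = 0.131752, so τ_n = 0.138002.
Rearranging for μ₀: μ₀ = (μ_n·τ_n − τ_data·x̄)/τ₀ = (48.2055·0.138002 − 0.131752·49.7) / 0.006250 = 0.104381/0.006250 ≈ 16.7.

μ₀ = 16.7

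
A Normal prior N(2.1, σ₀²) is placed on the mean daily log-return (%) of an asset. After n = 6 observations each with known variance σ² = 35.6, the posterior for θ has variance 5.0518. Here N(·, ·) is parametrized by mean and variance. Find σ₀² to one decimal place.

σ₀² = 34.0

For the Normal–Normal model with known σ², precisions add: τ_n = τ₀ + n/σ².
So 1/σ₀² = 1/5.0518 − 6/35.6 = 0.197949 − 0.168539 = 0.029410.
Hence σ₀² = 1/0.029410 ≈ 34.0.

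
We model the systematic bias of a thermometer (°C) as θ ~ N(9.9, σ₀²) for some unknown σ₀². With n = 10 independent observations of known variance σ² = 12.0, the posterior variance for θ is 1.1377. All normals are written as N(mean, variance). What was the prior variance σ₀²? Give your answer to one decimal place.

σ₀² = 21.9

Posterior precision equals prior precision plus data precision: 1/σ_n² = 1/σ₀² + n/σ².
So 1/σ₀² = 1/1.1377 − 10/12.0 = 0.878966 − 0.833333 = 0.045633.
Hence σ₀² = 1/0.045633 ≈ 21.9.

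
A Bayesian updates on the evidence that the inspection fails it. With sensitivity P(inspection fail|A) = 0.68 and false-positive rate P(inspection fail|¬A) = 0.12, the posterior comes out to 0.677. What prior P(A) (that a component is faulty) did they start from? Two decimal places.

Bayes' rule in odds form gives O(A|E) = O(A)·[P(E|A)/P(E|¬A)], hence O(A) = O(A|E)/LR.
Posterior odds = 0.677/(1−0.677) = 2.0960. LR = 0.68/0.12 = 5.6667.
Prior odds = 2.0960/5.6667 = 0.3699, so P(A) = 0.3699/(1+0.3699) ≈ 0.27.

P(A) = 0.27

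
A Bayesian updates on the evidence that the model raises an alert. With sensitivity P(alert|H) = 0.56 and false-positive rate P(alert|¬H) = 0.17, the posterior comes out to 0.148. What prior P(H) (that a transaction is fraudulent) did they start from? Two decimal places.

P(H) = 0.05

Bayes' rule in odds form gives O(H|E) = O(H)·[P(E|H)/P(E|¬H)], hence O(H) = O(H|E)/LR.
Posterior odds = 0.148/(1−0.148) = 0.1737. LR = 0.56/0.17 = 3.2941.
Prior odds = 0.1737/3.2941 = 0.0527, so P(H) = 0.0527/(1+0.0527) ≈ 0.05.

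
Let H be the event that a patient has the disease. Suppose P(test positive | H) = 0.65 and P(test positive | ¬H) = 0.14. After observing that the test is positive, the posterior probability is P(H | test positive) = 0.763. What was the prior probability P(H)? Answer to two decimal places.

P(H) = 0.41

Bayes' rule in odds form gives O(H|E) = O(H)·[P(E|H)/P(E|¬H)], hence O(H) = O(H|E)/LR.
Posterior odds = 0.763/(1−0.763) = 3.2194. LR = 0.65/0.14 = 4.6429.
Prior odds = 3.2194/4.6429 = 0.6934, so P(H) = 0.6934/(1+0.6934) ≈ 0.41.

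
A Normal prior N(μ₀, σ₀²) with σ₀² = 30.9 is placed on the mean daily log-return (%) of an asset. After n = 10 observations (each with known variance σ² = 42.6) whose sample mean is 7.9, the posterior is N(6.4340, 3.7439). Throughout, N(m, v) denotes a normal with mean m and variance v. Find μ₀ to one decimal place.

The posterior mean is a precision-weighted average: μ_n = (τ₀μ₀ + τ_data·x̄)/(τ₀+τ_data), with τ₀=1/σ₀² and τ_data=n/σ².
Here τ₀ = 1/30.9 = 0.032362 and τ_data = 10/42.6 = 0.234742, so τ_n = 0.267104.
Rearranging for μ₀: μ₀ = (μ_n·τ_n − τ_data·x̄)/τ₀ = (6.4340·0.267104 − 0.234742·7.9) / 0.032362 = -0.135915/0.032362 ≈ -4.2.

μ₀ = -4.2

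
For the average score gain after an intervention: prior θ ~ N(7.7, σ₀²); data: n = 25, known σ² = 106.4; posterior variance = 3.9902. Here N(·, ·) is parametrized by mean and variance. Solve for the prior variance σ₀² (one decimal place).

Posterior precision equals prior precision plus data precision: 1/σ_n² = 1/σ₀² + n/σ².
So 1/σ₀² = 1/3.9902 − 25/106.4 = 0.250614 − 0.234962 = 0.015652.
Hence σ₀² = 1/0.015652 ≈ 63.9.

σ₀² = 63.9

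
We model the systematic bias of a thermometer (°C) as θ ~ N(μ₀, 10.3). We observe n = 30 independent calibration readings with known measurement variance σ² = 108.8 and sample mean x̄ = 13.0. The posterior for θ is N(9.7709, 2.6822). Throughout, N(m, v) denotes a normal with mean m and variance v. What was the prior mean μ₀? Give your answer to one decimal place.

μ₀ = 0.6

With known observation variance, the Normal–Normal posterior has precision τ_n = τ₀ + n/σ² and mean μ_n = (τ₀μ₀ + (n/σ²)x̄)/τ_n.
Here τ₀ = 1/10.3 = 0.097087 and τ_data = 30/108.8 = 0.275735, so τ_n = 0.372822.
Rearranging for μ₀: μ₀ = (μ_n·τ_n − τ_data·x̄)/τ₀ = (9.7709·0.372822 − 0.275735·13.0) / 0.097087 = 0.058251/0.097087 ≈ 0.6.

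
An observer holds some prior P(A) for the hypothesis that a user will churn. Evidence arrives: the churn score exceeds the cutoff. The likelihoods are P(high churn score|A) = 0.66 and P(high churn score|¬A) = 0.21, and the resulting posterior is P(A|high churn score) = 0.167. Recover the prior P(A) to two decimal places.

In odds form, posterior odds = prior odds × likelihood ratio, so prior odds = posterior odds ÷ LR.
Posterior odds = 0.167/(1−0.167) = 0.2005. LR = 0.66/0.21 = 3.1429.
Prior odds = 0.2005/3.1429 = 0.0638, so P(A) = 0.0638/(1+0.0638) ≈ 0.06.

P(A) = 0.06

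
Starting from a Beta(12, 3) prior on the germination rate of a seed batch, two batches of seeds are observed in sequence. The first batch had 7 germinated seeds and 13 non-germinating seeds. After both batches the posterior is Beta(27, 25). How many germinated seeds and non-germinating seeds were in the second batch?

Because Beta–binomial updating is additive in the counts, the combined data contributed (α_post−α_prior, β_post−β_prior) successes and failures.
Total across both batches: 27−12=15 germinated seeds, 25−3=22 non-germinating seeds.
Subtract the first batch: 15−7=8 germinated seeds and 22−13=9 non-germinating seeds.

8 germinated seeds and 9 non-germinating seeds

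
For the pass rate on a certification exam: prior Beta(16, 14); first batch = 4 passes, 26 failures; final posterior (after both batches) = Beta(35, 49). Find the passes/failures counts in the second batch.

Sequential conjugate updates are equivalent to a single update on the pooled data, so total successes = posterior α − prior α and total failures = posterior β − prior β.
Total across both batches: 35−16=19 passes, 49−14=35 failures.
Subtract the first batch: 19−4=15 passes and 35−26=9 failures.

15 passes and 9 failures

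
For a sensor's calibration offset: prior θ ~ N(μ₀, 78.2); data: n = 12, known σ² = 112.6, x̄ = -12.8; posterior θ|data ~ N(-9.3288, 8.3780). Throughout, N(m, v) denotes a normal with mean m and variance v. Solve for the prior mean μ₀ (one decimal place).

μ₀ = 19.6

The posterior mean is a precision-weighted average: μ_n = (τ₀μ₀ + τ_data·x̄)/(τ₀+τ_data), with τ₀=1/σ₀² and τ_data=n/σ².
Here τ₀ = 1/78.2 = 0.012788 and τ_data = 12/112.6 = 0.106572, so τ_n = 0.119360.
Rearranging for μ₀: μ₀ = (μ_n·τ_n − τ_data·x̄)/τ₀ = (-9.3288·0.119360 − 0.106572·-12.8) / 0.012788 = 0.250636/0.012788 ≈ 19.6.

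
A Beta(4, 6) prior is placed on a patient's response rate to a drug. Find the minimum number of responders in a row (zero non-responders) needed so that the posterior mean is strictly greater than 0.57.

k = 4

After k responders and 0 non-responders the posterior is Beta(4+k, 6), with mean (4+k)/(4+6+k).
Set (4+k)/(10+k) > 0.57 and solve: k > (0.57·10 − 4)/(1 − 0.57) = 3.953.
The smallest integer exceeding 3.953 is 4.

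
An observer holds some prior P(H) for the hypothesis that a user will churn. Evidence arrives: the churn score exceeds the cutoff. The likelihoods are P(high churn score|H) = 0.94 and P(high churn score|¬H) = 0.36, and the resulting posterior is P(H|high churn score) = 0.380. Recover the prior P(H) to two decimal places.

P(H) = 0.19

Bayes' rule in odds form gives O(H|E) = O(H)·[P(E|H)/P(E|¬H)], hence O(H) = O(H|E)/LR.
Posterior odds = 0.380/(1−0.380) = 0.6129. LR = 0.94/0.36 = 2.6111.
Prior odds = 0.6129/2.6111 = 0.2347, so P(H) = 0.2347/(1+0.2347) ≈ 0.19.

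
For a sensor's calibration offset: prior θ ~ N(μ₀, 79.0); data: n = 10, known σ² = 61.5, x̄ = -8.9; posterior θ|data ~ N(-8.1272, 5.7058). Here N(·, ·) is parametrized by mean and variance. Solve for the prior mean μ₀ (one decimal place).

The posterior mean is a precision-weighted average: μ_n = (τ₀μ₀ + τ_data·x̄)/(τ₀+τ_data), with τ₀=1/σ₀² and τ_data=n/σ².
Here τ₀ = 1/79.0 = 0.012658 and τ_data = 10/61.5 = 0.162602, so τ_n = 0.175260.
Rearranging for μ₀: μ₀ = (μ_n·τ_n − τ_data·x̄)/τ₀ = (-8.1272·0.175260 − 0.162602·-8.9) / 0.012658 = 0.022785/0.012658 ≈ 1.8.

μ₀ = 1.8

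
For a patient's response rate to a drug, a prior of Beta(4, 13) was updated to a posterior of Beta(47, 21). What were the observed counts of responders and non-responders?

43 responders and 8 non-responders

Under Beta–binomial conjugacy the posterior parameters are (a+s, b+f).
So s = 47 − 4 = 43 and f = 21 − 13 = 8.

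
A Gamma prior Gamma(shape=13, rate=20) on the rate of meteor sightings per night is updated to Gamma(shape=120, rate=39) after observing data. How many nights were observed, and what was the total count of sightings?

n = 19 nights with total 107 sightings

Gamma–Poisson conjugacy: posterior shape = α + Σxᵢ, posterior rate = β + n.
Matching: Σxᵢ = 120 − 13 = 107 and n = 39 − 20 = 19.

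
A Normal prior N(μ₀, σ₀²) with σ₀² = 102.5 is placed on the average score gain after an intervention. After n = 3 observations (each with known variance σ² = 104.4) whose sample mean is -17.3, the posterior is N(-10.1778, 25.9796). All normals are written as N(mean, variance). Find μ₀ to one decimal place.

μ₀ = 10.8

With known observation variance, the Normal–Normal posterior has precision τ_n = τ₀ + n/σ² and mean μ_n = (τ₀μ₀ + (n/σ²)x̄)/τ_n.
Here τ₀ = 1/102.5 = 0.009756 and τ_data = 3/104.4 = 0.028736, so τ_n = 0.038492.
Rearranging for μ₀: μ₀ = (μ_n·τ_n − τ_data·x̄)/τ₀ = (-10.1778·0.038492 − 0.028736·-17.3) / 0.009756 = 0.105369/0.009756 ≈ 10.8.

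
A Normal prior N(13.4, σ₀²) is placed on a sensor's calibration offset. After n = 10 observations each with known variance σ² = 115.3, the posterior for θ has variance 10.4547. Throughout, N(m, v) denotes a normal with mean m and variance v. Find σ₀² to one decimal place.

For the Normal–Normal model with known σ², precisions add: τ_n = τ₀ + n/σ².
So 1/σ₀² = 1/10.4547 − 10/115.3 = 0.095651 − 0.086730 = 0.008921.
Hence σ₀² = 1/0.008921 ≈ 112.1.

σ₀² = 112.1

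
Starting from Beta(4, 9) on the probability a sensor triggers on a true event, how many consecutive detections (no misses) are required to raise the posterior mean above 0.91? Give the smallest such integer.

k = 88

After k detections and 0 misses the posterior is Beta(4+k, 9), with mean (4+k)/(4+9+k).
Set (4+k)/(13+k) > 0.91 and solve: k > (0.91·13 − 4)/(1 − 0.91) = 87.000.
The smallest integer exceeding 87.000 is 88.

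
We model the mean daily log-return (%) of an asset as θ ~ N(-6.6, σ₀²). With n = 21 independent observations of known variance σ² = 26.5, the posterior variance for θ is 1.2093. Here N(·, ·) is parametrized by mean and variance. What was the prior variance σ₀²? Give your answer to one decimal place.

For the Normal–Normal model with known σ², precisions add: τ_n = τ₀ + n/σ².
So 1/σ₀² = 1/1.2093 − 21/26.5 = 0.826925 − 0.792453 = 0.034472.
Hence σ₀² = 1/0.034472 ≈ 29.0.

σ₀² = 29.0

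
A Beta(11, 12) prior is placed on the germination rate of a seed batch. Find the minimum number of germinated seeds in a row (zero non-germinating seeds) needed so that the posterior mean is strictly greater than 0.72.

k = 20

After k germinated seeds and 0 non-germinating seeds the posterior is Beta(11+k, 12), with mean (11+k)/(11+12+k).
Set (11+k)/(23+k) > 0.72 and solve: k > (0.72·23 − 11)/(1 − 0.72) = 19.857.
The smallest integer exceeding 19.857 is 20, and checking k=20: (31)/(43) = 0.7209 > 0.72.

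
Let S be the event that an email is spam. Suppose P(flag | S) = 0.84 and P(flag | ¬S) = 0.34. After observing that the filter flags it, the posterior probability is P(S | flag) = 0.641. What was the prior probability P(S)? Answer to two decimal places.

P(S) = 0.42

Bayes' rule in odds form gives O(S|E) = O(S)·[P(E|S)/P(E|¬S)], hence O(S) = O(S|E)/LR.
Posterior odds = 0.641/(1−0.641) = 1.7855. LR = 0.84/0.34 = 2.4706.
Prior odds = 1.7855/2.4706 = 0.7227, so P(S) = 0.7227/(1+0.7227) ≈ 0.42.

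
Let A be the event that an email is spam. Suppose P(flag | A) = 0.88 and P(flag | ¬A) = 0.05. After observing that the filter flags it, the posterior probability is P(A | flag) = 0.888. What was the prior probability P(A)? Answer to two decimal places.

Bayes' rule in odds form gives O(A|E) = O(A)·[P(E|A)/P(E|¬A)], hence O(A) = O(A|E)/LR.
Posterior odds = 0.888/(1−0.888) = 7.9286. LR = 0.88/0.05 = 17.6000.
Prior odds = 7.9286/17.6000 = 0.4505, so P(A) = 0.4505/(1+0.4505) ≈ 0.31.

P(A) = 0.31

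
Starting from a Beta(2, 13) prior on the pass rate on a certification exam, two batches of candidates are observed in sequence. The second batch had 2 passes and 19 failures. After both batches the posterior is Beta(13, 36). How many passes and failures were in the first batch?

Sequential conjugate updates are equivalent to a single update on the pooled data, so total successes = posterior α − prior α and total failures = posterior β − prior β.
Total across both batches: 13−2=11 passes, 36−13=23 failures.
Subtract the second batch: 11−2=9 passes and 23−19=4 failures.

9 passes and 4 failures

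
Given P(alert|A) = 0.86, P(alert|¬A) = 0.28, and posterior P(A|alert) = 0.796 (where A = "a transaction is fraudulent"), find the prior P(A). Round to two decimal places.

P(A) = 0.56

Bayes' rule in odds form gives O(A|E) = O(A)·[P(E|A)/P(E|¬A)], hence O(A) = O(A|E)/LR.
Posterior odds = 0.796/(1−0.796) = 3.9020. LR = 0.86/0.28 = 3.0714.
Prior odds = 3.9020/3.0714 = 1.2704, so P(A) = 1.2704/(1+1.2704) ≈ 0.56.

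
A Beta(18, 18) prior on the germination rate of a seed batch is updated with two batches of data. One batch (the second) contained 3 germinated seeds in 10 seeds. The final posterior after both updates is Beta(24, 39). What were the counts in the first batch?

Because Beta–binomial updating is additive in the counts, the combined data contributed (α_post−α_prior, β_post−β_prior) successes and failures.
Total across both batches: 24−18=6 germinated seeds, 39−18=21 non-germinating seeds.
Subtract the second batch: 6−3=3 germinated seeds and 21−7=14 non-germinating seeds.

3 germinated seeds and 14 non-germinating seeds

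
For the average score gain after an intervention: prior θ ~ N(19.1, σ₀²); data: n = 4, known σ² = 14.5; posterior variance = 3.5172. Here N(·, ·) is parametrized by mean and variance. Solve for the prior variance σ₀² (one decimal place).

Posterior precision equals prior precision plus data precision: 1/σ_n² = 1/σ₀² + n/σ².
So 1/σ₀² = 1/3.5172 − 4/14.5 = 0.284317 − 0.275862 = 0.008455.
Hence σ₀² = 1/0.008455 ≈ 118.3.

σ₀² = 118.3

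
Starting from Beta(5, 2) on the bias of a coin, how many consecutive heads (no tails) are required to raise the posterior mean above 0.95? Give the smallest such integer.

k = 34

After k heads and 0 tails the posterior is Beta(5+k, 2), with mean (5+k)/(5+2+k).
Set (5+k)/(7+k) > 0.95 and solve: k > (0.95·7 − 5)/(1 − 0.95) = 33.000.
The smallest integer exceeding 33.000 is 34.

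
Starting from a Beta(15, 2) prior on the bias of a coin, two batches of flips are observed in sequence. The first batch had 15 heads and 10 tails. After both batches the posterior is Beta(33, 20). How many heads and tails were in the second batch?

Sequential conjugate updates are equivalent to a single update on the pooled data, so total successes = posterior α − prior α and total failures = posterior β − prior β.
Total across both batches: 33−15=18 heads, 20−2=18 tails.
Subtract the first batch: 18−15=3 heads and 18−10=8 tails.

3 heads and 8 tails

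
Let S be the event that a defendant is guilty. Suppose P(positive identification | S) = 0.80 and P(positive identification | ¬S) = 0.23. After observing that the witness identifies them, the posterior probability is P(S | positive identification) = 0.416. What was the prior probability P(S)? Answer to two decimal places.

P(S) = 0.17

In odds form, posterior odds = prior odds × likelihood ratio, so prior odds = posterior odds ÷ LR.
Posterior odds = 0.416/(1−0.416) = 0.7123. LR = 0.80/0.23 = 3.4783.
Prior odds = 0.7123/3.4783 = 0.2048, so P(S) = 0.2048/(1+0.2048) ≈ 0.17.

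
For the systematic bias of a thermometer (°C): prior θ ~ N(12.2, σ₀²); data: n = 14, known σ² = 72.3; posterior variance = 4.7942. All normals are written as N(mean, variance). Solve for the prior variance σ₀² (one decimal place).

σ₀² = 66.9

Posterior precision equals prior precision plus data precision: 1/σ_n² = 1/σ₀² + n/σ².
So 1/σ₀² = 1/4.7942 − 14/72.3 = 0.208585 − 0.193638 = 0.014947.
Hence σ₀² = 1/0.014947 ≈ 66.9.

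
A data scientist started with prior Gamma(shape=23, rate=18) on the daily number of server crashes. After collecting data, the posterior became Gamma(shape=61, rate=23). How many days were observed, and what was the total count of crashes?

n = 5 days with total 38 crashes

A Gamma(α, β) prior (rate parametrization) on a Poisson rate with n observations summing to S gives posterior Gamma(α+S, β+n).
Matching: Σxᵢ = 61 − 23 = 38 and n = 23 − 18 = 5.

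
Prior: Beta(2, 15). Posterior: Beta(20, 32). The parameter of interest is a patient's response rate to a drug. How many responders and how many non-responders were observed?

Beta is conjugate to the binomial likelihood: posterior = Beta(α+s, β+f).
Match parameters: s=20−2=18, f=32−15=17.

18 responders and 17 non-responders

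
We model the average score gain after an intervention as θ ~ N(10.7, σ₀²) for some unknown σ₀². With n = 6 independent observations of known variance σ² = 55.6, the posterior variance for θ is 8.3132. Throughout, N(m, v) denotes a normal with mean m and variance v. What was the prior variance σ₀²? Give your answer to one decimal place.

σ₀² = 80.8

For the Normal–Normal model with known σ², precisions add: τ_n = τ₀ + n/σ².
So 1/σ₀² = 1/8.3132 − 6/55.6 = 0.120291 − 0.107914 = 0.012377.
Hence σ₀² = 1/0.012377 ≈ 80.8.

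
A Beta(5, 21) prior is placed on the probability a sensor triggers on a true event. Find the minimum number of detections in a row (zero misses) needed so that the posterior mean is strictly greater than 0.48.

k = 15

After k detections and 0 misses the posterior is Beta(5+k, 21), with mean (5+k)/(5+21+k).
Set (5+k)/(26+k) > 0.48 and solve: k > (0.48·26 − 5)/(1 − 0.48) = 14.385.
The smallest integer exceeding 14.385 is 15.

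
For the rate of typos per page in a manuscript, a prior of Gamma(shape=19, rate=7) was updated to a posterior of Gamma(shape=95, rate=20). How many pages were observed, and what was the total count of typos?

n = 13 pages with total 76 typos

A Gamma(α, β) prior (rate parametrization) on a Poisson rate with n observations summing to S gives posterior Gamma(α+S, β+n).
Matching: Σxᵢ = 95 − 19 = 76 and n = 20 − 7 = 13.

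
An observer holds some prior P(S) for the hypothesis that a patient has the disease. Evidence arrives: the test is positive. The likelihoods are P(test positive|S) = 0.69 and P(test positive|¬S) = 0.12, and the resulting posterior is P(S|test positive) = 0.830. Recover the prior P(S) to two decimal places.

P(S) = 0.46

In odds form, posterior odds = prior odds × likelihood ratio, so prior odds = posterior odds ÷ LR.
Posterior odds = 0.830/(1−0.830) = 4.8824. LR = 0.69/0.12 = 5.7500.
Prior odds = 4.8824/5.7500 = 0.8491, so P(S) = 0.8491/(1+0.8491) ≈ 0.46.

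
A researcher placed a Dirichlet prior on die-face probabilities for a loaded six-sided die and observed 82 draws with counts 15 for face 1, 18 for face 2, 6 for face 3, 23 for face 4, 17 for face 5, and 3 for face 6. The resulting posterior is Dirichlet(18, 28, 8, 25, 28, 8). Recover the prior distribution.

Dirichlet(3, 10, 2, 2, 11, 5)

For a Dirichlet(α) prior with multinomial counts c, the posterior is Dirichlet(α + c) componentwise.
Subtract each count from the matching posterior parameter: 18−15=3, 28−18=10, 8−6=2, 25−23=2, 28−17=11, 8−3=5.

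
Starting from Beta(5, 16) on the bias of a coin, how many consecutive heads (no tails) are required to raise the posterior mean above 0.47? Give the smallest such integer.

After k heads and 0 tails the posterior is Beta(5+k, 16), with mean (5+k)/(5+16+k).
Set (5+k)/(21+k) > 0.47 and solve: k > (0.47·21 − 5)/(1 − 0.47) = 9.189.
The smallest integer exceeding 9.189 is 10.

k = 10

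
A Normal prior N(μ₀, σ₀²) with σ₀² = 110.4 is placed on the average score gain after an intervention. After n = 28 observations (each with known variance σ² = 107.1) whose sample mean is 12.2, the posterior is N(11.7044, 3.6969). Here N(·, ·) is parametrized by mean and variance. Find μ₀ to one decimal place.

The posterior mean is a precision-weighted average: μ_n = (τ₀μ₀ + τ_data·x̄)/(τ₀+τ_data), with τ₀=1/σ₀² and τ_data=n/σ².
Here τ₀ = 1/110.4 = 0.009058 and τ_data = 28/107.1 = 0.261438, so τ_n = 0.270496.
Rearranging for μ₀: μ₀ = (μ_n·τ_n − τ_data·x̄)/τ₀ = (11.7044·0.270496 − 0.261438·12.2) / 0.009058 = -0.023550/0.009058 ≈ -2.6.

μ₀ = -2.6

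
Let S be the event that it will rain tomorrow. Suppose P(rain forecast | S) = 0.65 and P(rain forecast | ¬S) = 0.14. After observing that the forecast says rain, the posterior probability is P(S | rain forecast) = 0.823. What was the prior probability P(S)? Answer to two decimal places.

P(S) = 0.50

In odds form, posterior odds = prior odds × likelihood ratio, so prior odds = posterior odds ÷ LR.
Posterior odds = 0.823/(1−0.823) = 4.6497. LR = 0.65/0.14 = 4.6429.
Prior odds = 4.6497/4.6429 = 1.0015, so P(S) = 1.0015/(1+1.0015) ≈ 0.50.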